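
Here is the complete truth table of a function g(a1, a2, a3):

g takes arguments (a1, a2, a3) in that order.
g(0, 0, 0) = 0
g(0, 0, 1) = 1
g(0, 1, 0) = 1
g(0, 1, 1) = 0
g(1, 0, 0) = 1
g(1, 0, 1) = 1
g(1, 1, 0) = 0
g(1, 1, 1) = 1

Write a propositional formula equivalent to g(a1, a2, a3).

g is 0 on only 3 rows — (0,0,0), (0,1,1), (1,1,0). Writing each as a minterm (¬a1·¬a2·¬a3, ¬a1·a2·a3, a1·a2·¬a3) and OR-ing them characterizes exactly where g=0, so g is the negation of that disjunction.

g(a1, a2, a3) = ~((((~a1 & ~a2) & ~a3) | ((~a1 & a2) & a3)) | ((a1 & a2) & ~a3))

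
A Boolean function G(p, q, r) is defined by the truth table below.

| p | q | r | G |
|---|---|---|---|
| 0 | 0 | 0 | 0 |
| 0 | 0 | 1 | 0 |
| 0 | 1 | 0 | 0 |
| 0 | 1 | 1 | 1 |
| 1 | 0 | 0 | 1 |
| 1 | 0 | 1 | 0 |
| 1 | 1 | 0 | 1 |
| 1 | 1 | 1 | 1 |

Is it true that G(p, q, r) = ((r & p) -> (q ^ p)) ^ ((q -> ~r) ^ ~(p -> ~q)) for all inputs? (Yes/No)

Test each input against both G and the formula:
  p=0, q=0, r=0: formula gives 0, G = 0 ✓
  p=0, q=0, r=1: formula gives 0, G = 0 ✓
  p=0, q=1, r=0: formula gives 0, G = 0 ✓
  p=0, q=1, r=1: formula gives 1, G = 1 ✓
  p=1, q=0, r=0: formula gives 0, but G = 1 ✗
Row (1,0,0) is a counterexample, so the formula is not equivalent to G.

No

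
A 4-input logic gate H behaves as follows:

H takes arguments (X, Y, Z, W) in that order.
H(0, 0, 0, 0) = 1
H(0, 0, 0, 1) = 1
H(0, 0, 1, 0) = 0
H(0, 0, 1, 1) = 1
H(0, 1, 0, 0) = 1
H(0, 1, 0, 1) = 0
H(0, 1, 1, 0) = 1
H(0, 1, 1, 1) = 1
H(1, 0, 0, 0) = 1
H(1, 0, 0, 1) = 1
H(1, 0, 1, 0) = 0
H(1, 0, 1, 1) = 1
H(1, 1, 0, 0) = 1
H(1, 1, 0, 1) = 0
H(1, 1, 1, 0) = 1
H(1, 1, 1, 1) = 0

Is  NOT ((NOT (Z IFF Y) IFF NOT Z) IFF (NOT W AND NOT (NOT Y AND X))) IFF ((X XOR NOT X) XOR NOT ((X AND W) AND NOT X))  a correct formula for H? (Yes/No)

Evaluate NOT ((NOT (Z IFF Y) IFF NOT Z) IFF (NOT W AND NOT (NOT Y AND X))) IFF ((X XOR NOT X) XOR NOT ((X AND W) AND NOT X)) on each row and compare to H:
  X=0, Y=0, Z=0, W=0: formula gives 0, but H = 1 ✗
A single disagreement suffices: at (0,0,0,0) they differ, so the formula does not compute H.

No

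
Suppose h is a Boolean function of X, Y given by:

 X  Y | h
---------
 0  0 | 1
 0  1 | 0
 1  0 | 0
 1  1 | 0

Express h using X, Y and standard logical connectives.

h is 1 on exactly one input, (0,0), whose minterm is ¬X·¬Y. So h is just that conjunction.

h(X, Y) = X' · Y'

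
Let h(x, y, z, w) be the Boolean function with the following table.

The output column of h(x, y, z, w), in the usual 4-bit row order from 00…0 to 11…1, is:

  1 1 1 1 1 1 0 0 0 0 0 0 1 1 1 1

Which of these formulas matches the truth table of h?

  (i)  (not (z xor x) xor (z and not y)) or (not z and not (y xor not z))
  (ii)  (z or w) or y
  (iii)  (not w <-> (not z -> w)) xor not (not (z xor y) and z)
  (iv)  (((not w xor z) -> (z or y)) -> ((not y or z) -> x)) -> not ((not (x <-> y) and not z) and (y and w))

i

(ii) disagrees with h on (0,0,0,0) (formula → 0, table → 1); rule it out.
(iii) disagrees with h on (0,0,1,0) (formula → 0, table → 1); rule it out.
(iv) disagrees with h on (0,1,0,1) (formula → 0, table → 1); rule it out.
(i) is the remaining candidate, and it agrees with h on all 16 inputs.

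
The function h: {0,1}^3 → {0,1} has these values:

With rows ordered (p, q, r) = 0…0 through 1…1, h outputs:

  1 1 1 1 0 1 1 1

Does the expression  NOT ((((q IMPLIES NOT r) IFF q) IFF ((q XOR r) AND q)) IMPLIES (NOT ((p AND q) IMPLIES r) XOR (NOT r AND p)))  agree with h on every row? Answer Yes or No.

Yes

Evaluate NOT ((((q IMPLIES NOT r) IFF q) IFF ((q XOR r) AND q)) IMPLIES (NOT ((p AND q) IMPLIES r) XOR (NOT r AND p))) on each row and compare to h:
  p=0, q=0, r=0: formula gives 1, h = 1 ✓
  p=0, q=0, r=1: formula gives 1, h = 1 ✓
  p=0, q=1, r=0: formula gives 1, h = 1 ✓
  p=0, q=1, r=1: formula gives 1, h = 1 ✓
  p=1, q=0, r=0: formula gives 0, h = 0 ✓
  …and likewise for the remaining 3 rows.
No disagreement on any input; they are logically equivalent.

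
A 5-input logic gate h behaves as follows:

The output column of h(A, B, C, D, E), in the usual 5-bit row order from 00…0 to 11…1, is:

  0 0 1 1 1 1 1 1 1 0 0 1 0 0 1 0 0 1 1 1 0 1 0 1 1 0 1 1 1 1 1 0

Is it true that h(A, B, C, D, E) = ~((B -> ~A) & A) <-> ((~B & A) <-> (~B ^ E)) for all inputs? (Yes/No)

Check the formula against h row by row:
  A=0, B=0, C=0, D=0, E=0: formula gives 0, h = 0 ✓
  A=0, B=0, C=0, D=0, E=1: formula gives 1, but h = 0 ✗
Row (0,0,0,0,1) is a counterexample, so the formula is not equivalent to h.

No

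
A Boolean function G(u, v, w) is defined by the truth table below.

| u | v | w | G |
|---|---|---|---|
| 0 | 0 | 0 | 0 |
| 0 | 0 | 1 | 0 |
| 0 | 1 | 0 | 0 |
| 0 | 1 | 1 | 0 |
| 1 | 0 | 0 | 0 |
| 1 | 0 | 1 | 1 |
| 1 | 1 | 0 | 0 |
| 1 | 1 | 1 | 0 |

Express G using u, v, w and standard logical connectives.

Only row (1,0,1) gives 1. That row's minterm u·¬v·w is G directly.

G(u, v, w) = (u ∧ ¬v) ∧ w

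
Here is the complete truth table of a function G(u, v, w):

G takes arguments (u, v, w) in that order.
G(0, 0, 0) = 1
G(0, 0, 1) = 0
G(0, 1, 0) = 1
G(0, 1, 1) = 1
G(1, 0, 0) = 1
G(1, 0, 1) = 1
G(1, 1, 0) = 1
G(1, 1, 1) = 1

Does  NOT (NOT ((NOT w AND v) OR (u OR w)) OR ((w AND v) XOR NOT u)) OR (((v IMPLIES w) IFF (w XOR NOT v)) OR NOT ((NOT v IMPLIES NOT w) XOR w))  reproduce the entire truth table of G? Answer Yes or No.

Test each input against both G and the formula:
  u=0, v=0, w=0: formula gives 1, G = 1 ✓
  u=0, v=0, w=1: formula gives 0, G = 0 ✓
  u=0, v=1, w=0: formula gives 1, G = 1 ✓
  u=0, v=1, w=1: formula gives 1, G = 1 ✓
  u=1, v=0, w=0: formula gives 1, G = 1 ✓
  … (the remaining 3 rows also agree.)
All 8 rows match — the expression computes G exactly.

Yes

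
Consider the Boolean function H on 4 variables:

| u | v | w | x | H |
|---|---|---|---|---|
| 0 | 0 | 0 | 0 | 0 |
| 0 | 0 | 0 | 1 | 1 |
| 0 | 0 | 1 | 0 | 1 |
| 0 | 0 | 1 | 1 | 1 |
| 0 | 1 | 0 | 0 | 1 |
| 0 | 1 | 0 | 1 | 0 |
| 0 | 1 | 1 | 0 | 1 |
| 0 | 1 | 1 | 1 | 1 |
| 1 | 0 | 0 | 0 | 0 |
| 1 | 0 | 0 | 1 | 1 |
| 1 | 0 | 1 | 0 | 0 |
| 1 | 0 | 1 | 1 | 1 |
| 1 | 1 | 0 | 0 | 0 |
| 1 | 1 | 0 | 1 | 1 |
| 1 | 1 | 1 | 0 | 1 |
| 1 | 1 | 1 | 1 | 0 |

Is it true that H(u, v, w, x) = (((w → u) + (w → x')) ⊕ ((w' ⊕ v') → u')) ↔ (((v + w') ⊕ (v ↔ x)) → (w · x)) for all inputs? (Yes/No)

Evaluate (((w → u) + (w → x')) ⊕ ((w' ⊕ v') → u')) ↔ (((v + w') ⊕ (v ↔ x)) → (w · x)) on each row and compare to H:
  u=0, v=0, w=0, x=0: formula gives 0, H = 0 ✓
  u=0, v=0, w=0, x=1: formula gives 1, H = 1 ✓
  u=0, v=0, w=1, x=0: formula gives 1, H = 1 ✓
  u=0, v=0, w=1, x=1: formula gives 1, H = 1 ✓
  … (the remaining 12 rows also agree.)
All 16 rows match — the expression computes H exactly.

Yes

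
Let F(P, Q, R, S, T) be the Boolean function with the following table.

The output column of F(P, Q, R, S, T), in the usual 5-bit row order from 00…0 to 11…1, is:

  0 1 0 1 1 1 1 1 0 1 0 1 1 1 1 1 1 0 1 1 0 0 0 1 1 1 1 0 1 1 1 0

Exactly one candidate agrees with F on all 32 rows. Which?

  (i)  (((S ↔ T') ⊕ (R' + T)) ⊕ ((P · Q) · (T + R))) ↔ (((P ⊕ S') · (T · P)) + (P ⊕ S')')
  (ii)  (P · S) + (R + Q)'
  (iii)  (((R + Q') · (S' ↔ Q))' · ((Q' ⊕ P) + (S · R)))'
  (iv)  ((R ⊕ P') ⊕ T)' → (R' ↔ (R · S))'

i

(ii) disagrees with F on (0,0,0,0,0) (formula → 1, table → 0); rule it out.
(iii) disagrees with F on (0,0,0,0,1) (formula → 0, table → 1); rule it out.
(iv) disagrees with F on (0,0,0,0,0) (formula → 1, table → 0); rule it out.
That leaves (i). Evaluating it on every row reproduces the table of F exactly.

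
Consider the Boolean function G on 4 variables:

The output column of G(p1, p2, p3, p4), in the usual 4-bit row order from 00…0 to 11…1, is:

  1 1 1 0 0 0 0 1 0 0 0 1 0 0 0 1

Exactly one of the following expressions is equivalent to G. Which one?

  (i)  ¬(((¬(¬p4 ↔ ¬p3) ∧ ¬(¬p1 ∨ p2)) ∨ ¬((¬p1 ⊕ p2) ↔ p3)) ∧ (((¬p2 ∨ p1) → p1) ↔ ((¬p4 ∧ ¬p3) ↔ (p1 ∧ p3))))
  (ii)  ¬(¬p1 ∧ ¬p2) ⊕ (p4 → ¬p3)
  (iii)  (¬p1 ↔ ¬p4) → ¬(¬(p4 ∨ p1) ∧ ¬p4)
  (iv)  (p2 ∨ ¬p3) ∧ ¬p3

(i) disagrees with G on (0,0,0,0) (formula → 0, table → 1); rule it out.
(iii) disagrees with G on (0,0,0,0) (formula → 0, table → 1); rule it out.
(iv) disagrees with G on (0,0,1,0) (formula → 0, table → 1); rule it out.
(ii) is the remaining candidate, and it agrees with G on all 16 inputs.

ii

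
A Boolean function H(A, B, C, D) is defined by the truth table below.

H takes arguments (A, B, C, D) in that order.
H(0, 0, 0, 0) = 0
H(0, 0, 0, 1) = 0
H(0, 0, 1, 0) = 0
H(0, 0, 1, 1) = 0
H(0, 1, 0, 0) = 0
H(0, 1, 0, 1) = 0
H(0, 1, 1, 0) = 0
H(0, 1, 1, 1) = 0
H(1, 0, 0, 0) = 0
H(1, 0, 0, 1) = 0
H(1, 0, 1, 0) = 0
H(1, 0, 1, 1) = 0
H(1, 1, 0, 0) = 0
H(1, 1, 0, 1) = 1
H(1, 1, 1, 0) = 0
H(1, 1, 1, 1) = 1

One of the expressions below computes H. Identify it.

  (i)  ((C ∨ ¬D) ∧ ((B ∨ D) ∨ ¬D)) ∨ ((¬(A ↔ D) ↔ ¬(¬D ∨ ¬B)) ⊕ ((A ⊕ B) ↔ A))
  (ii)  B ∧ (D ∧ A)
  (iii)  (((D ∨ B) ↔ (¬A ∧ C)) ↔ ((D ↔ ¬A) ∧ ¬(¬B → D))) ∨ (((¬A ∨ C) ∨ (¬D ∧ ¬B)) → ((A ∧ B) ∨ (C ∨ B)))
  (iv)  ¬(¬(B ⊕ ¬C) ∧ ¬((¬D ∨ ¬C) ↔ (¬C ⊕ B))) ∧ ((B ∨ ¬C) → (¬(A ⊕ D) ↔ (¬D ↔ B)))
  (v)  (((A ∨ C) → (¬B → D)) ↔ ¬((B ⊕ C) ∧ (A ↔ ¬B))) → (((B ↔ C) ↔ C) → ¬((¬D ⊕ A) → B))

(i) fails at (0,0,0,0): the formula yields 1, H is 0.
(iii) fails at (0,0,0,1): the formula yields 1, H is 0.
(iv) fails at (0,0,1,1): the formula yields 1, H is 0.
(v) fails at (0,0,0,0): the formula yields 1, H is 0.
That leaves (ii). Evaluating it on every row reproduces the table of H exactly.

ii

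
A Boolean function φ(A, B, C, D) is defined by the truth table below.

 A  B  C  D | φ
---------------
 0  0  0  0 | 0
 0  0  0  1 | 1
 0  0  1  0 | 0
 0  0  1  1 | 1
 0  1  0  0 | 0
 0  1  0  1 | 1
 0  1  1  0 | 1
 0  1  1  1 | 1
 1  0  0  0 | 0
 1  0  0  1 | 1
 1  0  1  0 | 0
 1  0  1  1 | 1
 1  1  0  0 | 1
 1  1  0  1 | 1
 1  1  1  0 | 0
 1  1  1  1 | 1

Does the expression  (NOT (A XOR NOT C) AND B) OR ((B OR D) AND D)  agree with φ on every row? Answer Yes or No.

Yes

Evaluate (NOT (A XOR NOT C) AND B) OR ((B OR D) AND D) on each row and compare to φ:
  A=0, B=0, C=0, D=0: formula gives 0, φ = 0 ✓
  A=0, B=0, C=0, D=1: formula gives 1, φ = 1 ✓
  A=0, B=0, C=1, D=0: formula gives 0, φ = 0 ✓
  A=0, B=0, C=1, D=1: formula gives 1, φ = 1 ✓
  … (the remaining 12 rows also agree.)
Every row agrees, so the formula is equivalent.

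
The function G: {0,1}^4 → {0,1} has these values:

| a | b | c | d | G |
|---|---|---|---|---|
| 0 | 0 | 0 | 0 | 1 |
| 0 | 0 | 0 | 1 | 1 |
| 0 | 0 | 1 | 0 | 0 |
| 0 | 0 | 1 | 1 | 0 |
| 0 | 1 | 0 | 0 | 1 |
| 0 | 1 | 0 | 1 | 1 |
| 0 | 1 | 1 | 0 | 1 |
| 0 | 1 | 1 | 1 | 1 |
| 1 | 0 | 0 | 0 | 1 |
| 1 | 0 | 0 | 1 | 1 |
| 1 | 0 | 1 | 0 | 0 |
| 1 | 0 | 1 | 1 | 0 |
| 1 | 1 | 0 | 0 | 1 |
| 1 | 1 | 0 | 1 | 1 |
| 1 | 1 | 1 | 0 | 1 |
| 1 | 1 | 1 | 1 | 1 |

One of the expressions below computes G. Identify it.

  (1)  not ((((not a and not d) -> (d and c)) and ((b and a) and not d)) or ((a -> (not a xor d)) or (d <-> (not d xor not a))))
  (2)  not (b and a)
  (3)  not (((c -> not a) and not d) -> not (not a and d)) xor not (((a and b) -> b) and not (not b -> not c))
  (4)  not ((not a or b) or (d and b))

3

(1) fails at (0,0,0,0): the formula yields 0, G is 1.
(2) fails at (0,0,1,0): the formula yields 1, G is 0.
(4) fails at (0,0,0,0): the formula yields 0, G is 1.
(3) is the remaining candidate, and it agrees with G on all 16 inputs.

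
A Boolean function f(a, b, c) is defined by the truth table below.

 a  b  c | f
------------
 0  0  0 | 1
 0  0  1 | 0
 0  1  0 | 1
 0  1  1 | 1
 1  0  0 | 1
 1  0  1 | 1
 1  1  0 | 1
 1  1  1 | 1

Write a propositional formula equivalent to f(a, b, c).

f is 0 on exactly one input, (0,0,1), whose minterm is ¬a·¬b·c. So f is the negation of that single conjunction.

f(a, b, c) = ¬((¬a ∧ ¬b) ∧ c)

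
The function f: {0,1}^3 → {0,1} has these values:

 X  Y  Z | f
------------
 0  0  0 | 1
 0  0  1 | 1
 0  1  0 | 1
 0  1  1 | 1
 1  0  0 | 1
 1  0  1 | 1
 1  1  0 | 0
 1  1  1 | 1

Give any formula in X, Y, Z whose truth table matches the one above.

f(X, Y, Z) = ¬((X ∧ Y) ∧ ¬Z)

f is 0 on exactly one input, (1,1,0), whose minterm is X·Y·¬Z. So f is the negation of that single conjunction.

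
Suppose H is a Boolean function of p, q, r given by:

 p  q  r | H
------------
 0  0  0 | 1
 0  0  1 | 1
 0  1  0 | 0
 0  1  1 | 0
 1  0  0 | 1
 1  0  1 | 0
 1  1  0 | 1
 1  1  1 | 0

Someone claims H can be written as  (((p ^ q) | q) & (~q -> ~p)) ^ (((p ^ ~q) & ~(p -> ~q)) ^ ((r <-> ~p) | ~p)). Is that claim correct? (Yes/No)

Check the formula against H row by row:
  p=0, q=0, r=0: formula gives 1, H = 1 ✓
  p=0, q=0, r=1: formula gives 1, H = 1 ✓
  p=0, q=1, r=0: formula gives 0, H = 0 ✓
  p=0, q=1, r=1: formula gives 0, H = 0 ✓
  p=1, q=0, r=0: formula gives 1, H = 1 ✓
  … (the remaining 3 rows also agree.)
All 8 rows match — the expression computes H exactly.

Yes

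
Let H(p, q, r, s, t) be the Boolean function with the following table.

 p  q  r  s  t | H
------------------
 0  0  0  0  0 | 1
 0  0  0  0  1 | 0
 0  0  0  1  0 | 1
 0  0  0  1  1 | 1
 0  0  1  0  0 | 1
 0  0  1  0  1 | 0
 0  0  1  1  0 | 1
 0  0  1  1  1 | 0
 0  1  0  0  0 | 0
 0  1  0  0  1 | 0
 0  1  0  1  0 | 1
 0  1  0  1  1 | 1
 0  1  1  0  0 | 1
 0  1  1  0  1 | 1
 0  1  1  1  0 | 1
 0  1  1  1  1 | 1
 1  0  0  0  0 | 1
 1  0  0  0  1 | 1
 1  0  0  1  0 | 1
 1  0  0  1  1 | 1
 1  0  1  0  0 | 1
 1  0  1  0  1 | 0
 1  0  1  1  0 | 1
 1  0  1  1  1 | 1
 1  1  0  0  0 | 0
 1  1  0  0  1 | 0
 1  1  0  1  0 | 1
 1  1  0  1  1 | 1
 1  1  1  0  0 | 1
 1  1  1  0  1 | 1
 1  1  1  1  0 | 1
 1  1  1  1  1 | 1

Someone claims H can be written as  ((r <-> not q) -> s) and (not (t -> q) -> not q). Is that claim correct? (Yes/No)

Evaluate ((r <-> not q) -> s) and (not (t -> q) -> not q) on each row and compare to H:
  p=0, q=0, r=0, s=0, t=0: formula gives 1, H = 1 ✓
  p=0, q=0, r=0, s=0, t=1: formula gives 1, but H = 0 ✗
Row (0,0,0,0,1) is a counterexample, so the formula is not equivalent to H.

No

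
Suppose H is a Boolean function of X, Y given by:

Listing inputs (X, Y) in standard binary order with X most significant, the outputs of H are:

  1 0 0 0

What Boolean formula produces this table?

The output is 1 only when every input is 0 — NOR of all inputs.

H(X, Y) = (X + Y)'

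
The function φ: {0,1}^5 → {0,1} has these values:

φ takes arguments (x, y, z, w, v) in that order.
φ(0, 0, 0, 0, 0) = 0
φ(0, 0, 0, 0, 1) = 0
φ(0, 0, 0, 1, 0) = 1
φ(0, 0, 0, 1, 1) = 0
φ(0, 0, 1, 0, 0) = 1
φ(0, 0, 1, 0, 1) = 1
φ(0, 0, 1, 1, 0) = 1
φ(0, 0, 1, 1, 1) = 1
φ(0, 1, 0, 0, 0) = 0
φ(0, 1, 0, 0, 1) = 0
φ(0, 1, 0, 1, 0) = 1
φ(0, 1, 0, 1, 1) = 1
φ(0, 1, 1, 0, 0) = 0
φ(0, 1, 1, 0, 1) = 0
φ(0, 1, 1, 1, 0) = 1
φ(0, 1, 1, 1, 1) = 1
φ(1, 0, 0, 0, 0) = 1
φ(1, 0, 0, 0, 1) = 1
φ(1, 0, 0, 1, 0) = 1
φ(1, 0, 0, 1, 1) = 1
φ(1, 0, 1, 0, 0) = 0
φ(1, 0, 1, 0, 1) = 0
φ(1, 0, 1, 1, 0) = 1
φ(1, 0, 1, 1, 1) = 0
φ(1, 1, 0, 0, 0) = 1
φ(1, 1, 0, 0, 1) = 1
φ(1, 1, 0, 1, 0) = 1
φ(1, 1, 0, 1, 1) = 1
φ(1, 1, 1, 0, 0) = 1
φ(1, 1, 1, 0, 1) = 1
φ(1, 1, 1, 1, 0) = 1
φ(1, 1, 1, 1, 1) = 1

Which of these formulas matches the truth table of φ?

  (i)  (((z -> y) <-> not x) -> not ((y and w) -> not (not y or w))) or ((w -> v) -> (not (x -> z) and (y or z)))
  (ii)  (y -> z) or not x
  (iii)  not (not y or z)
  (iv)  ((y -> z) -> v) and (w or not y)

(ii) disagrees with φ on (0,0,0,0,0) (formula → 1, table → 0); rule it out.
(iii) disagrees with φ on (0,0,0,1,0) (formula → 0, table → 1); rule it out.
(iv) disagrees with φ on (0,0,0,0,1) (formula → 1, table → 0); rule it out.
(i) is the remaining candidate, and it agrees with φ on all 32 inputs.

i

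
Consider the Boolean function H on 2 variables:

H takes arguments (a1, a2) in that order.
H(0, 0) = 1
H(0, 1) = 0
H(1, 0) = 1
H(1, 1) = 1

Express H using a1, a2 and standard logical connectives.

H(a1, a2) = a2 -> a1

This is a2 → a1 (false only at 0,1).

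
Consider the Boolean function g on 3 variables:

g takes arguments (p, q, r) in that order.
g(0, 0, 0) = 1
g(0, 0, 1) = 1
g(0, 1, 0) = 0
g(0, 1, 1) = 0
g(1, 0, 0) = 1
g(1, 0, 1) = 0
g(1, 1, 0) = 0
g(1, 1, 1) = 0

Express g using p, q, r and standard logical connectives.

g(p, q, r) = (((NOT p AND NOT q) AND NOT r) OR ((NOT p AND NOT q) AND r)) OR ((p AND NOT q) AND NOT r)

g=1 on 3 inputs: (0,0,0), (0,0,1), (1,0,0). Reading each as a conjunction of literals (¬p·¬q·¬r, ¬p·¬q·r, p·¬q·¬r) and taking the OR gives the canonical DNF.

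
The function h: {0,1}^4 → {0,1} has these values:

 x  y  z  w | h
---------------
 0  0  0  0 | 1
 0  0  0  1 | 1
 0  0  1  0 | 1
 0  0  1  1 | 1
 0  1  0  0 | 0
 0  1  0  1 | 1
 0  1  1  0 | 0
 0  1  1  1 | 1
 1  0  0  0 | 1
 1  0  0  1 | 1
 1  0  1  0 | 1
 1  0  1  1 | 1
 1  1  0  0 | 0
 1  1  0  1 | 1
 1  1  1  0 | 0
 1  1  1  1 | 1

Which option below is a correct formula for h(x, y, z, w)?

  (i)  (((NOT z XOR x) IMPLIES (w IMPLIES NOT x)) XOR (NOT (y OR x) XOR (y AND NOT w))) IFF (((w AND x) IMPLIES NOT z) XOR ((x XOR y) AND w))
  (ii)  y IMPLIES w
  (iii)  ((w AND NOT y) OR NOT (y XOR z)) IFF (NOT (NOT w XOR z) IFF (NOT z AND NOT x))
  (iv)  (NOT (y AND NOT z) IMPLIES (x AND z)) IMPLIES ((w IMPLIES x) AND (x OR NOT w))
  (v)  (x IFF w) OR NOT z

ii

(i) disagrees with h on (0,0,0,0) (formula → 0, table → 1); rule it out.
(iii) disagrees with h on (0,0,0,0) (formula → 0, table → 1); rule it out.
(iv) disagrees with h on (0,1,0,0) (formula → 1, table → 0); rule it out.
(v) disagrees with h on (0,0,1,1) (formula → 0, table → 1); rule it out.
(ii) is the remaining candidate, and it agrees with h on all 16 inputs.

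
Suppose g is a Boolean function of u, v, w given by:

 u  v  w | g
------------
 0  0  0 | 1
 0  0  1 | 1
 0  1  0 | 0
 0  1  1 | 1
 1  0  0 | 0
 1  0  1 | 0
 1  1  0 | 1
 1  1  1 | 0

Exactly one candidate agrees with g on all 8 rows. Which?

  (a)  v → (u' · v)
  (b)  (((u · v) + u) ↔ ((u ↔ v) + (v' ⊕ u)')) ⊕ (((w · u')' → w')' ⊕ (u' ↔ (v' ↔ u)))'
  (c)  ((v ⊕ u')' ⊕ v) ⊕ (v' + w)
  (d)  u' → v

(a) fails at (0,1,0): the formula yields 1, g is 0.
(b) fails at (0,1,1): the formula yields 0, g is 1.
(d) fails at (0,0,0): the formula yields 0, g is 1.
(c) is the remaining candidate, and it agrees with g on all 8 inputs.

c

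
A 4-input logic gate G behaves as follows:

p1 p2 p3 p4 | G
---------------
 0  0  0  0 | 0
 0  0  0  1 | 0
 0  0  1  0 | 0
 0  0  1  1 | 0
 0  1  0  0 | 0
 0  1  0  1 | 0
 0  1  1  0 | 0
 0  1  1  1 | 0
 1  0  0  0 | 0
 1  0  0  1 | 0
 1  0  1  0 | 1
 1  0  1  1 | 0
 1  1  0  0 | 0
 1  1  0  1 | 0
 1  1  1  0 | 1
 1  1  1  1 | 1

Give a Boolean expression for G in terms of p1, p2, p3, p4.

G(p1, p2, p3, p4) = ((((p1 · p2') · p3) · p4') + (((p1 · p2) · p3) · p4')) + (((p1 · p2) · p3) · p4)

Collect the rows where G=1 — (1,0,1,0), (1,1,1,0), (1,1,1,1) — and write one minterm per row: p1·¬p2·p3·¬p4, p1·p2·p3·¬p4, p1·p2·p3·p4. Their union (logical OR) reproduces the table exactly.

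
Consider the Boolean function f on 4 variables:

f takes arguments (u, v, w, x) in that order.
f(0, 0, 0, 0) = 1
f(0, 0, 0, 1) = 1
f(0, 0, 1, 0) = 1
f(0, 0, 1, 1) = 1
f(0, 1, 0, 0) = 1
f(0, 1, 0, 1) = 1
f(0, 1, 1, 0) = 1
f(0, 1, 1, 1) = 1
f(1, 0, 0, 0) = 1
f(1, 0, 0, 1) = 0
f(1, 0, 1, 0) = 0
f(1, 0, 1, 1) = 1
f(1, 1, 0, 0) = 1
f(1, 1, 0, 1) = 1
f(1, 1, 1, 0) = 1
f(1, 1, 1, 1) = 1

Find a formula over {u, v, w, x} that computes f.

f(u, v, w, x) = ¬((((u ∧ ¬v) ∧ ¬w) ∧ x) ∨ (((u ∧ ¬v) ∧ w) ∧ ¬x))

There are just 2 zero rows: (1,0,0,1), (1,0,1,0). Their minterms are u·¬v·¬w·x, u·¬v·w·¬x; the OR of those covers precisely the 0-outputs, and negating it yields f.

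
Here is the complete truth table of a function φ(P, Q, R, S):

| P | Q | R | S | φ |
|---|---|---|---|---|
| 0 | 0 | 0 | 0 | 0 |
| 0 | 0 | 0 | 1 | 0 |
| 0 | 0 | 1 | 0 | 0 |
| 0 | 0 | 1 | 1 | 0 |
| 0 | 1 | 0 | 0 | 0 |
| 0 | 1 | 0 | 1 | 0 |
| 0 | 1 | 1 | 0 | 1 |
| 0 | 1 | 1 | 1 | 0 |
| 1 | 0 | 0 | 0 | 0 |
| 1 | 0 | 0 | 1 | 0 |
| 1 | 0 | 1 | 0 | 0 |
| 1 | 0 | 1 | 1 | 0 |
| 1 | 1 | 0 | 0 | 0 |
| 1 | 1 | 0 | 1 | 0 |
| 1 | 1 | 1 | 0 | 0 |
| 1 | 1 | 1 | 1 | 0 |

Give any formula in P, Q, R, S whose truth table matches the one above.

φ is 1 on exactly one input, (0,1,1,0), whose minterm is ¬P·Q·R·¬S. So φ is just that conjunction.

φ(P, Q, R, S) = ((P' · Q) · R) · S'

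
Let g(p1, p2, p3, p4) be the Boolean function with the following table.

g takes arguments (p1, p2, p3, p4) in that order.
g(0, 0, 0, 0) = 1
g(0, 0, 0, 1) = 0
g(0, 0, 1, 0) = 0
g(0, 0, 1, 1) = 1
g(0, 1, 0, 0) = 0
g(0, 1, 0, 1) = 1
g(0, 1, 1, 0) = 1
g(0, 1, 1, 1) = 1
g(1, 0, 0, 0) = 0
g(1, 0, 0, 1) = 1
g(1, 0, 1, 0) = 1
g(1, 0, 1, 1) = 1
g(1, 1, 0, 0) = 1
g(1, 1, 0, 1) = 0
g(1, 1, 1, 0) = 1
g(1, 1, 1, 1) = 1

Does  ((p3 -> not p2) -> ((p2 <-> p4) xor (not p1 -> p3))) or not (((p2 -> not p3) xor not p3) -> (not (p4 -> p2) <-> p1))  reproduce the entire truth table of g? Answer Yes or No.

Yes

Test each input against both g and the formula:
  p1=0, p2=0, p3=0, p4=0: formula gives 1, g = 1 ✓
  p1=0, p2=0, p3=0, p4=1: formula gives 0, g = 0 ✓
  p1=0, p2=0, p3=1, p4=0: formula gives 0, g = 0 ✓
  p1=0, p2=0, p3=1, p4=1: formula gives 1, g = 1 ✓
  … (the remaining 12 rows also agree.)
Every row agrees, so the formula is equivalent.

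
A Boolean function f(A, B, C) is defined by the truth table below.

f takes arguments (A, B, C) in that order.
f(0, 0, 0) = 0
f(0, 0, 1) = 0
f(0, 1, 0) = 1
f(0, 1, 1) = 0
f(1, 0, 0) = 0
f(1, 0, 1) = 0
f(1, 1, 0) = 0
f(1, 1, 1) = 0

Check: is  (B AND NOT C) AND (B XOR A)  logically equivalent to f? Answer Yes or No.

Yes

Test each input against both f and the formula:
  A=0, B=0, C=0: formula gives 0, f = 0 ✓
  A=0, B=0, C=1: formula gives 0, f = 0 ✓
  A=0, B=1, C=0: formula gives 1, f = 1 ✓
  A=0, B=1, C=1: formula gives 0, f = 0 ✓
  A=1, B=0, C=0: formula gives 0, f = 0 ✓
  …and likewise for the remaining 3 rows.
All 8 rows match — the expression computes f exactly.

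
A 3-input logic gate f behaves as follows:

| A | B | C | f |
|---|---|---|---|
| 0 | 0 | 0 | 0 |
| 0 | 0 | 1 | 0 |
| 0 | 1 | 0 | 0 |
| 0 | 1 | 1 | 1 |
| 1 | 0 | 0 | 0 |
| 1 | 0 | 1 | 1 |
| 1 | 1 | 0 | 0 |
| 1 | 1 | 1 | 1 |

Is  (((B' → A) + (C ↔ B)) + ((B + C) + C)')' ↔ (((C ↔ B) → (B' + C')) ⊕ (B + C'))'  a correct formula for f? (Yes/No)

Yes

Check the formula against f row by row:
  A=0, B=0, C=0: formula gives 0, f = 0 ✓
  A=0, B=0, C=1: formula gives 0, f = 0 ✓
  A=0, B=1, C=0: formula gives 0, f = 0 ✓
  A=0, B=1, C=1: formula gives 1, f = 1 ✓
  A=1, B=0, C=0: formula gives 0, f = 0 ✓
  … (the remaining 3 rows also agree.)
No disagreement on any input; they are logically equivalent.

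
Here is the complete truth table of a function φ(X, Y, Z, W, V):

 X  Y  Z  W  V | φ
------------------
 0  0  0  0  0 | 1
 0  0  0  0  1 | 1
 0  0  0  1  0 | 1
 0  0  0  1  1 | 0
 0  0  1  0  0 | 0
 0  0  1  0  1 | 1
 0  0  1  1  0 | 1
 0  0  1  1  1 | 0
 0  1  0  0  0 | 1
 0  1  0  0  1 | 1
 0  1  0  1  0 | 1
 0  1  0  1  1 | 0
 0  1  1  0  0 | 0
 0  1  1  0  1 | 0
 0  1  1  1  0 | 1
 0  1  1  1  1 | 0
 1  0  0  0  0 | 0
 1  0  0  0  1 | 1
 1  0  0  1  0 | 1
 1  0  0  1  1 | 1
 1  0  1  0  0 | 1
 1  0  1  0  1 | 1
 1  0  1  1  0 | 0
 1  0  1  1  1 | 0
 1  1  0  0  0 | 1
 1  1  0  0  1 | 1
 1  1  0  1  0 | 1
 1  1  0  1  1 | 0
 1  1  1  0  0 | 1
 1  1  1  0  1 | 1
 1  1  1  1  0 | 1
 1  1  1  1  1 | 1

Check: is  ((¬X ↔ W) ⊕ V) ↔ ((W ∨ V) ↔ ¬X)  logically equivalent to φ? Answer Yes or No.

No

Evaluate ((¬X ↔ W) ⊕ V) ↔ ((W ∨ V) ↔ ¬X) on each row and compare to φ:
  X=0, Y=0, Z=0, W=0, V=0: formula gives 1, φ = 1 ✓
  X=0, Y=0, Z=0, W=0, V=1: formula gives 1, φ = 1 ✓
  X=0, Y=0, Z=0, W=1, V=0: formula gives 1, φ = 1 ✓
  X=0, Y=0, Z=0, W=1, V=1: formula gives 0, φ = 0 ✓
  X=0, Y=0, Z=1, W=0, V=0: formula gives 1, but φ = 0 ✗
Row (0,0,1,0,0) is a counterexample, so the formula is not equivalent to φ.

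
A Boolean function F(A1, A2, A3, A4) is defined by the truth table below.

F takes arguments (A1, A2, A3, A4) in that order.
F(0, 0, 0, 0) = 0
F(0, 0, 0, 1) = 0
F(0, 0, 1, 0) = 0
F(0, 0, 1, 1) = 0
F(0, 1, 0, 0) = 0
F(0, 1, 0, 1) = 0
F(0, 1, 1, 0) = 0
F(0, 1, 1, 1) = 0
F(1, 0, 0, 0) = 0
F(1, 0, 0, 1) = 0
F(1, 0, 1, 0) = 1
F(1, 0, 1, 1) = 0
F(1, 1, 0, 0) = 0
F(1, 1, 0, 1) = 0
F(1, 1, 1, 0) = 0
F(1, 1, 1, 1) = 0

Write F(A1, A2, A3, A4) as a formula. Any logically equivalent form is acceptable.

F(A1, A2, A3, A4) = ((A1 AND NOT A2) AND A3) AND NOT A4

F is 1 on exactly one input, (1,0,1,0), whose minterm is A1·¬A2·A3·¬A4. So F is just that conjunction.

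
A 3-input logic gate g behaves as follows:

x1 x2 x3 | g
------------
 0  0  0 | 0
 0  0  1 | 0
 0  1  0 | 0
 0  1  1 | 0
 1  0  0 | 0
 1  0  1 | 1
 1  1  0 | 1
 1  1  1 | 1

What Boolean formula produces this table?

g=1 on 3 inputs: (1,0,1), (1,1,0), (1,1,1). Reading each as a conjunction of literals (x1·¬x2·x3, x1·x2·¬x3, x1·x2·x3) and taking the OR gives the canonical DNF.

g(x1, x2, x3) = (((x1 and not x2) and x3) or ((x1 and x2) and not x3)) or ((x1 and x2) and x3)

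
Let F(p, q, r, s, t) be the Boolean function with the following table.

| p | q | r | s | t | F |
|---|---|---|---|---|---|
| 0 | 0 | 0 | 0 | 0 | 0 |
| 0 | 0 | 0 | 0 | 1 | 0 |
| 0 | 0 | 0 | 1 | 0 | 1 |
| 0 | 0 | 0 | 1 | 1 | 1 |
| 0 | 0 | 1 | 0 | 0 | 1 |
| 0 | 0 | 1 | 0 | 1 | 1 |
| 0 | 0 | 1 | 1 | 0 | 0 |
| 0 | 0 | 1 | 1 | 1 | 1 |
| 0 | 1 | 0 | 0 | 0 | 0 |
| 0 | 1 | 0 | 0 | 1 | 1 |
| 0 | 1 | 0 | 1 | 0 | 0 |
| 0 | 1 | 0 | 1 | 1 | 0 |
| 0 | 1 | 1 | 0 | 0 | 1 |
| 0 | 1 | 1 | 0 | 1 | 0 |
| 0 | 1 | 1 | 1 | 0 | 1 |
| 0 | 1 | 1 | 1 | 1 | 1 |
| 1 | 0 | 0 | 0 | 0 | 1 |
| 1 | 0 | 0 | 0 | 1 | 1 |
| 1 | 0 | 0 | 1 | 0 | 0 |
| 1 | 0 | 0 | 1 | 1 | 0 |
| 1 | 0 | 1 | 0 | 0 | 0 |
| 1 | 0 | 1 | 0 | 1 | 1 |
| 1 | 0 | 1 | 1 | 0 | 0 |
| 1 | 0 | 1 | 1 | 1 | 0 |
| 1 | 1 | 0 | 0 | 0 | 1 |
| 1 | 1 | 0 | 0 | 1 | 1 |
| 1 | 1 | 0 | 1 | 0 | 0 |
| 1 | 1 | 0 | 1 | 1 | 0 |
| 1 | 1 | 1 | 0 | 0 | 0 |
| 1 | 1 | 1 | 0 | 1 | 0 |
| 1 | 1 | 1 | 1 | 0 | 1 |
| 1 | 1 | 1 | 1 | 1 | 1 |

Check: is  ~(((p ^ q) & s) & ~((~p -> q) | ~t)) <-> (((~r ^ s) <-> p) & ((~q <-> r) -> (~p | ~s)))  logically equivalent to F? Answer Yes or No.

No

Check the formula against F row by row:
  p=0, q=0, r=0, s=0, t=0: formula gives 0, F = 0 ✓
  p=0, q=0, r=0, s=0, t=1: formula gives 0, F = 0 ✓
  p=0, q=0, r=0, s=1, t=0: formula gives 1, F = 1 ✓
  p=0, q=0, r=0, s=1, t=1: formula gives 1, F = 1 ✓
  …
  p=0, q=0, r=1, s=1, t=1: formula gives 0, but F = 1 ✗
A single disagreement suffices: at (0,0,1,1,1) they differ, so the formula does not compute F.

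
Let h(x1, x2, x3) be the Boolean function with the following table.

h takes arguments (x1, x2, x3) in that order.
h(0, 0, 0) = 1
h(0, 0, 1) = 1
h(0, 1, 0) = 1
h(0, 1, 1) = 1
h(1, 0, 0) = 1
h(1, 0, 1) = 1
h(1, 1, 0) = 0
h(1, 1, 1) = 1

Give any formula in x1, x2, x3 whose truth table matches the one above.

h(x1, x2, x3) = not ((x1 and x2) and not x3)

Only row (1,1,0) gives 0. So h is 1 everywhere except there — the complement of the minterm x1·x2·¬x3.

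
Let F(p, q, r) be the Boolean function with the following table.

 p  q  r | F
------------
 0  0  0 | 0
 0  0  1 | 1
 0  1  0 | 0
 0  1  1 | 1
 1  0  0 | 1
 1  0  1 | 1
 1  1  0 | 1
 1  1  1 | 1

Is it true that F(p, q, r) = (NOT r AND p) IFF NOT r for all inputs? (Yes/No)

Check the formula against F row by row:
  p=0, q=0, r=0: formula gives 0, F = 0 ✓
  p=0, q=0, r=1: formula gives 1, F = 1 ✓
  p=0, q=1, r=0: formula gives 0, F = 0 ✓
  p=0, q=1, r=1: formula gives 1, F = 1 ✓
  p=1, q=0, r=0: formula gives 1, F = 1 ✓
  …and likewise for the remaining 3 rows.
No disagreement on any input; they are logically equivalent.

Yes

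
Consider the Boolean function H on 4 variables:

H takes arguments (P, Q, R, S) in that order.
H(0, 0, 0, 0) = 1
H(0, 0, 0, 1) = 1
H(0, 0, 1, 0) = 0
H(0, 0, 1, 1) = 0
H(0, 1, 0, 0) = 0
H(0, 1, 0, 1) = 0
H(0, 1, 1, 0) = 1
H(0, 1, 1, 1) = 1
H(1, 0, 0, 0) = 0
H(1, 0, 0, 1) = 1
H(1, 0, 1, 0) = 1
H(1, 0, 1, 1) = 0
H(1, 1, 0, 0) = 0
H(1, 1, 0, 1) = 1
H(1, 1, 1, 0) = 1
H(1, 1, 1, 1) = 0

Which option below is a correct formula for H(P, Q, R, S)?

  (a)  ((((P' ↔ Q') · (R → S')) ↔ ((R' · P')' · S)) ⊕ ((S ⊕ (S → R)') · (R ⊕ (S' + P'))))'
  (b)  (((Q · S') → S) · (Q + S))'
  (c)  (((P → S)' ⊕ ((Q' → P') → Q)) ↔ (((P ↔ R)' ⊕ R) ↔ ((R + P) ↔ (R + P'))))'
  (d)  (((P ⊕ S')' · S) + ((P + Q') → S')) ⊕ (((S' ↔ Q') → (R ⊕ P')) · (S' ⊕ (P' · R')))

c

(a) disagrees with H on (0,0,1,0) (formula → 1, table → 0); rule it out.
(b) disagrees with H on (0,0,0,1) (formula → 0, table → 1); rule it out.
(d) disagrees with H on (0,0,0,1) (formula → 0, table → 1); rule it out.
Only (c) survives; checking it on all 16 rows confirms it matches H.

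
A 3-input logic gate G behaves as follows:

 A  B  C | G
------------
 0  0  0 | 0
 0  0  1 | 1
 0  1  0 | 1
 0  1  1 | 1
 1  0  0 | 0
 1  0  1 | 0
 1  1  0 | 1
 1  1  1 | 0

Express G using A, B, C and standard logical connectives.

The 1-rows are (0,0,1), (0,1,0), (0,1,1), (1,1,0). Each contributes one minterm — ¬A·¬B·C; ¬A·B·¬C; ¬A·B·C; A·B·¬C — and their disjunction is a sum-of-products form of G.

G(A, B, C) = ((((not A and not B) and C) or ((not A and B) and not C)) or ((not A and B) and C)) or ((A and B) and not C)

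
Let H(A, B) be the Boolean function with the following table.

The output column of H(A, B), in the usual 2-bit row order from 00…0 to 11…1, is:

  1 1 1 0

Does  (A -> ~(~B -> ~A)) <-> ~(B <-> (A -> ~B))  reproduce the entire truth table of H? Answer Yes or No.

No

Check the formula against H row by row:
  A=0, B=0: formula gives 1, H = 1 ✓
  A=0, B=1: formula gives 0, but H = 1 ✗
Since they disagree at (0,1), the expression is not a correct formula for H.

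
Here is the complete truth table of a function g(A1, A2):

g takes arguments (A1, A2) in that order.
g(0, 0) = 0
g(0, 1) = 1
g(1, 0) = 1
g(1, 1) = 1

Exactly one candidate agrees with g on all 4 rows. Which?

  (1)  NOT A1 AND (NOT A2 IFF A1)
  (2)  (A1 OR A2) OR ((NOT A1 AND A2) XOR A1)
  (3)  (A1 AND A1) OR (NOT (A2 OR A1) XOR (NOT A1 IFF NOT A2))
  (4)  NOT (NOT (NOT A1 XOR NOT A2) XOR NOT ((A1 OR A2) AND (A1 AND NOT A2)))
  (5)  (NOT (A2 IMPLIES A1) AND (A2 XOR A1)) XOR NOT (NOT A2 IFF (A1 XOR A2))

2

(1) disagrees with g on (1,0) (formula → 0, table → 1); rule it out.
(3) disagrees with g on (0,1) (formula → 0, table → 1); rule it out.
(4) disagrees with g on (0,0) (formula → 1, table → 0); rule it out.
(5) disagrees with g on (0,0) (formula → 1, table → 0); rule it out.
(2) is the remaining candidate, and it agrees with g on all 4 inputs.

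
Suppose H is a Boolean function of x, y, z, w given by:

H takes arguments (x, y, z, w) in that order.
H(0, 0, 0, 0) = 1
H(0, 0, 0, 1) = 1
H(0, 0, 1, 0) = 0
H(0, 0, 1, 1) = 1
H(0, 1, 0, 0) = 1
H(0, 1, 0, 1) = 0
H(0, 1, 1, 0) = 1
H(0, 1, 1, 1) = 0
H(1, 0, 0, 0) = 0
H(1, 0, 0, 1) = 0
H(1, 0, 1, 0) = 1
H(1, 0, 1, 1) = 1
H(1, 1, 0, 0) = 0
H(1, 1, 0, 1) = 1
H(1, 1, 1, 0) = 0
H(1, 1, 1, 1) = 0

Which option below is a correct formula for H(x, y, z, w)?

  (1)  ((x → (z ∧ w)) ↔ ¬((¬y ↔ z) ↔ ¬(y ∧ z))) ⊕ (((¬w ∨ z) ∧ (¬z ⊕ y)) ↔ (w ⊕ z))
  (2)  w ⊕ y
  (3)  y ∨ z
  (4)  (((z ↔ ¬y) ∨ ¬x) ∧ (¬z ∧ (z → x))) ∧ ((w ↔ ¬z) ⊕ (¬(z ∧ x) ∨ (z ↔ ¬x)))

1

(2) disagrees with H on (0,0,0,0) (formula → 0, table → 1); rule it out.
(3) disagrees with H on (0,0,0,0) (formula → 0, table → 1); rule it out.
(4) disagrees with H on (0,0,0,1) (formula → 0, table → 1); rule it out.
That leaves (1). Evaluating it on every row reproduces the table of H exactly.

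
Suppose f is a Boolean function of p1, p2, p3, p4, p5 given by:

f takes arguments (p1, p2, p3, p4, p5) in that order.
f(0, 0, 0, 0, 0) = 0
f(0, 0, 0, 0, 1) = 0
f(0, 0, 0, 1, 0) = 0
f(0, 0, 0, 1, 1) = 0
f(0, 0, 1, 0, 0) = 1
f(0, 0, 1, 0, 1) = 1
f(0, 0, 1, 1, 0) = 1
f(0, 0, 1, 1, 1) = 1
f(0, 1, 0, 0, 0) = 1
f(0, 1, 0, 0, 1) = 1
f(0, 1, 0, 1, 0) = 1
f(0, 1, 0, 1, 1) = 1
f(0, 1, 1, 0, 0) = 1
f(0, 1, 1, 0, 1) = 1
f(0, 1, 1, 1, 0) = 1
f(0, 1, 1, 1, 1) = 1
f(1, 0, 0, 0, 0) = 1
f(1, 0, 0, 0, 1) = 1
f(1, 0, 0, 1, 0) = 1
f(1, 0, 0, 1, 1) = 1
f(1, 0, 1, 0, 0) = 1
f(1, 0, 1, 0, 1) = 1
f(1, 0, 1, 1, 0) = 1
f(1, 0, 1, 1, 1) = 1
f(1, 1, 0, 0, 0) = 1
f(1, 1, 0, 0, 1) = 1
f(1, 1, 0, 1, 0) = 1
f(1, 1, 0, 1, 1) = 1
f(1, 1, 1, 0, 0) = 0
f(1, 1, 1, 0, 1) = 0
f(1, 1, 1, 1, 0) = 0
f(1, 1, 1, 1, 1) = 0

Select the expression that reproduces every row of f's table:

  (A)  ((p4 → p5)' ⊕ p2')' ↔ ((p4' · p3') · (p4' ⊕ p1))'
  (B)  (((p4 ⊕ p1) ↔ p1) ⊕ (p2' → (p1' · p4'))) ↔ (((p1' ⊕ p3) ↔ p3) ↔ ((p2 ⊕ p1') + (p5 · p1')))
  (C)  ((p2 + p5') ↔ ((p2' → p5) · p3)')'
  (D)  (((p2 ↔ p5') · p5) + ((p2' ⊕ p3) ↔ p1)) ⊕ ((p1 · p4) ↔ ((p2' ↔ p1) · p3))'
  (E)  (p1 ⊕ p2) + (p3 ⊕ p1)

E

(A) disagrees with f on (0,0,0,0,0) (formula → 1, table → 0); rule it out.
(B) disagrees with f on (0,0,0,0,0) (formula → 1, table → 0); rule it out.
(C) disagrees with f on (0,0,0,0,1) (formula → 1, table → 0); rule it out.
(D) disagrees with f on (0,0,0,0,1) (formula → 1, table → 0); rule it out.
Only (E) survives; checking it on all 32 rows confirms it matches f.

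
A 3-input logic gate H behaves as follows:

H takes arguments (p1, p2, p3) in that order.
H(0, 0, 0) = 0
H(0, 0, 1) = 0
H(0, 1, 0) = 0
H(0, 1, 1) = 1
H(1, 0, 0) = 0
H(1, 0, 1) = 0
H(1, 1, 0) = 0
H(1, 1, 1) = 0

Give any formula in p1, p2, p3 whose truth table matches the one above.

Only row (0,1,1) gives 1. That row's minterm ¬p1·p2·p3 is H directly.

H(p1, p2, p3) = (not p1 and p2) and p3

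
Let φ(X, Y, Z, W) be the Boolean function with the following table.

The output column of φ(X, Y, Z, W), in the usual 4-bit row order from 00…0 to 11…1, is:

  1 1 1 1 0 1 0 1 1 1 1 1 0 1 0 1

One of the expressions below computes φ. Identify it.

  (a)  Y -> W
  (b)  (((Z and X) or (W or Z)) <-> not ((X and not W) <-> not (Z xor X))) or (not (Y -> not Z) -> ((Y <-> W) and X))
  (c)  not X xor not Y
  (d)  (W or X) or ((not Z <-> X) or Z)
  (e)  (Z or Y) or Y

a

(b) fails at (0,1,0,0): the formula yields 1, φ is 0.
(c) fails at (0,0,0,0): the formula yields 0, φ is 1.
(d) fails at (0,0,0,0): the formula yields 0, φ is 1.
(e) fails at (0,0,0,0): the formula yields 0, φ is 1.
(a) is the remaining candidate, and it agrees with φ on all 16 inputs.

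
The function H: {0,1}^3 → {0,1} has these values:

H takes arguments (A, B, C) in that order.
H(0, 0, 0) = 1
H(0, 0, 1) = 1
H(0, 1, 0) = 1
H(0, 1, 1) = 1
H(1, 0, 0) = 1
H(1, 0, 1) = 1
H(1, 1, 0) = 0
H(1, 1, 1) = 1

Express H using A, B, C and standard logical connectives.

H is 0 on exactly one input, (1,1,0), whose minterm is A·B·¬C. So H is the negation of that single conjunction.

H(A, B, C) = ((A · B) · C')'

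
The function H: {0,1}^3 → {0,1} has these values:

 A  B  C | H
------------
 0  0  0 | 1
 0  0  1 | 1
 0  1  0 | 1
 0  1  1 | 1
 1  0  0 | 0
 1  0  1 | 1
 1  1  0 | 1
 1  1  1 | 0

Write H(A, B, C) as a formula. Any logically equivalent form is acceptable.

H(A, B, C) = NOT (((A AND NOT B) AND NOT C) OR ((A AND B) AND C))

The 0-rows are (1,0,0), (1,1,1). Take each as a conjunction (A·¬B·¬C, A·B·C), form their disjunction, and complement — that gives a formula that is 1 everywhere H is.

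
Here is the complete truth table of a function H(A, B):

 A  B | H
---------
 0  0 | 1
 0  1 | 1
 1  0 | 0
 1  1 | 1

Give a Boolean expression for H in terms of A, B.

H(A, B) = A -> B

This is A → B (false only at 1,0).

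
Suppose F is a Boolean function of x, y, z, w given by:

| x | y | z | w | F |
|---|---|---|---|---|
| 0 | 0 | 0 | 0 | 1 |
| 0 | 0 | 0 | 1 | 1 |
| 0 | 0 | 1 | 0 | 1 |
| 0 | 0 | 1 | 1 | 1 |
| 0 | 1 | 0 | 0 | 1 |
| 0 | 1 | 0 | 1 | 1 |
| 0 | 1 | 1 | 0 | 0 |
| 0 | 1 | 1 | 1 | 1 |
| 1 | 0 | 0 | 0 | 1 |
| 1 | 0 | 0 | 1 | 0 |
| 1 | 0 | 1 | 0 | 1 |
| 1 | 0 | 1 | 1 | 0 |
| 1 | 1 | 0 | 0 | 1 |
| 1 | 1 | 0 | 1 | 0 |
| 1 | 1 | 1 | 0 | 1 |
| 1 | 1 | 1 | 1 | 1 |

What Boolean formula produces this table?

F(x, y, z, w) = ((((((x' · y) · z) · w') + (((x · y') · z') · w)) + (((x · y') · z) · w)) + (((x · y) · z') · w))'

There are just 4 zero rows: (0,1,1,0), (1,0,0,1), (1,0,1,1), (1,1,0,1). Their minterms are ¬x·y·z·¬w, x·¬y·¬z·w, x·¬y·z·w, x·y·¬z·w; the OR of those covers precisely the 0-outputs, and negating it yields F.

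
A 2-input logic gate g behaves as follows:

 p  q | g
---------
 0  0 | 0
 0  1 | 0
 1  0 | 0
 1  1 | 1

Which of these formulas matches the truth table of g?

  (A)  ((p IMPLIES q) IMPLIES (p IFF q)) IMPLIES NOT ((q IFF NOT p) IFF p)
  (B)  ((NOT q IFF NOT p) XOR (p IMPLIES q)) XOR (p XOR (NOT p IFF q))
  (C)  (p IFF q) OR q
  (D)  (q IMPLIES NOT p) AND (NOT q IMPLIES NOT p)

B

(A) disagrees with g on (0,1) (formula → 1, table → 0); rule it out.
(C) disagrees with g on (0,0) (formula → 1, table → 0); rule it out.
(D) disagrees with g on (0,0) (formula → 1, table → 0); rule it out.
That leaves (B). Evaluating it on every row reproduces the table of g exactly.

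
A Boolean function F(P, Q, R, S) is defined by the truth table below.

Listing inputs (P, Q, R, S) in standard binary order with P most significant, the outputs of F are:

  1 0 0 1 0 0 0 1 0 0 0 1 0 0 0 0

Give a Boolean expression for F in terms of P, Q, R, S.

F(P, Q, R, S) = (((((P' · Q') · R') · S') + (((P' · Q') · R) · S)) + (((P' · Q) · R) · S)) + (((P · Q') · R) · S)

The 1-rows are (0,0,0,0), (0,0,1,1), (0,1,1,1), (1,0,1,1). Each contributes one minterm — ¬P·¬Q·¬R·¬S; ¬P·¬Q·R·S; ¬P·Q·R·S; P·¬Q·R·S — and their disjunction is a sum-of-products form of F.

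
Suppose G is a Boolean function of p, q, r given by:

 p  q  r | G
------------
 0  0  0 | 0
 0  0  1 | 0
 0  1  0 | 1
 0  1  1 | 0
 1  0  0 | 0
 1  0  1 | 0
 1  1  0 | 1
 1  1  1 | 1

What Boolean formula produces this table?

The 1-rows are (0,1,0), (1,1,0), (1,1,1). Each contributes one minterm — ¬p·q·¬r; p·q·¬r; p·q·r — and their disjunction is a sum-of-products form of G.

G(p, q, r) = (((~p & q) & ~r) | ((p & q) & ~r)) | ((p & q) & r)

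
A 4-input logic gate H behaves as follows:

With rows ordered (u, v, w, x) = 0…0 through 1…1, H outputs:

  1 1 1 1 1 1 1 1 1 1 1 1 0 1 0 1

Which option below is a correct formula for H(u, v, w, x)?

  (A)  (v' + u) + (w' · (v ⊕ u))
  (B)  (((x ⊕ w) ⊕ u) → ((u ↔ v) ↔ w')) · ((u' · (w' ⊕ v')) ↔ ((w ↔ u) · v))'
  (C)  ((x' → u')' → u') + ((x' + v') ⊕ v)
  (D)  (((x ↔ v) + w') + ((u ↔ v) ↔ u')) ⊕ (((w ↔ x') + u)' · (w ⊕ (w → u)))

C

(A): at (0,1,1,0) it gives 0, but H = 1 — eliminated.
(B): at (0,0,0,0) it gives 0, but H = 1 — eliminated.
(D): at (0,0,0,0) it gives 0, but H = 1 — eliminated.
That leaves (C). Evaluating it on every row reproduces the table of H exactly.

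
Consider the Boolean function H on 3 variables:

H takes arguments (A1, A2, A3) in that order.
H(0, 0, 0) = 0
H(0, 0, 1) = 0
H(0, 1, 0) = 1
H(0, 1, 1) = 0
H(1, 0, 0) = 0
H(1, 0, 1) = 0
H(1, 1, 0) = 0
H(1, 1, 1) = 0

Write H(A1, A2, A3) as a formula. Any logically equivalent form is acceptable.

H is 1 on exactly one input, (0,1,0), whose minterm is ¬A1·A2·¬A3. So H is just that conjunction.

H(A1, A2, A3) = (~A1 & A2) & ~A3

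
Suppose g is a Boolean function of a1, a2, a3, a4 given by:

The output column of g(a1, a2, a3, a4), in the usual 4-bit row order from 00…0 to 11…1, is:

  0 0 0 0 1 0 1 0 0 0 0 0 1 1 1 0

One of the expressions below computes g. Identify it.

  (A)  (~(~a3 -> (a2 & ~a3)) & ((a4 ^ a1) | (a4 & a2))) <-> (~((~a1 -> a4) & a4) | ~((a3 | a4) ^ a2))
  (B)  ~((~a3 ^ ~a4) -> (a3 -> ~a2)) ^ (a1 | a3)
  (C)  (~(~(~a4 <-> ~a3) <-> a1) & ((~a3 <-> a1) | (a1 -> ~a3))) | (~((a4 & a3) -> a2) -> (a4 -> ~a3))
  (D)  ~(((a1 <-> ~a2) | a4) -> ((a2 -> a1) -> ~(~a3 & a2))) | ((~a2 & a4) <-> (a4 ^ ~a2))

(A) fails at (0,0,1,1): the formula yields 1, g is 0.
(B) fails at (0,0,1,0): the formula yields 1, g is 0.
(C) fails at (0,0,0,0): the formula yields 1, g is 0.
Only (D) survives; checking it on all 16 rows confirms it matches g.

D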